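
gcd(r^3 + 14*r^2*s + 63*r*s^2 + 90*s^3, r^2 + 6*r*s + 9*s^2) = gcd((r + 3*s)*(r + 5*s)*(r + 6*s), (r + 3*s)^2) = r + 3*s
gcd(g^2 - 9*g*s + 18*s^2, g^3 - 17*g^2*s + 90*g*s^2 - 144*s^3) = g^2 - 9*g*s + 18*s^2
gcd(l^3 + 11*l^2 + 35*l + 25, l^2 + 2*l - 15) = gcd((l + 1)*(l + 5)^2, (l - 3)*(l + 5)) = l + 5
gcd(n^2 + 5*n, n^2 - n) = n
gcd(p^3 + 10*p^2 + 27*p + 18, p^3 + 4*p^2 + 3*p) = p^2 + 4*p + 3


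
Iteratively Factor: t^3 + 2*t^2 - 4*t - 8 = (t + 2)*(t^2 - 4) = (t - 2)*(t + 2)*(t + 2)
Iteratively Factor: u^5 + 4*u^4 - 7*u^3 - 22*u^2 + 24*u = (u + 3)*(u^4 + u^3 - 10*u^2 + 8*u) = u*(u + 3)*(u^3 + u^2 - 10*u + 8) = u*(u - 2)*(u + 3)*(u^2 + 3*u - 4) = u*(u - 2)*(u + 3)*(u + 4)*(u - 1)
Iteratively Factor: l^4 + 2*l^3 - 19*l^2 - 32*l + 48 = (l - 4)*(l^3 + 6*l^2 + 5*l - 12) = (l - 4)*(l + 4)*(l^2 + 2*l - 3) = (l - 4)*(l - 1)*(l + 4)*(l + 3)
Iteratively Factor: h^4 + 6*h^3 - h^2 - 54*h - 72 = (h + 2)*(h^3 + 4*h^2 - 9*h - 36) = (h - 3)*(h + 2)*(h^2 + 7*h + 12) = (h - 3)*(h + 2)*(h + 3)*(h + 4)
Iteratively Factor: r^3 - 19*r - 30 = (r + 3)*(r^2 - 3*r - 10) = (r + 2)*(r + 3)*(r - 5)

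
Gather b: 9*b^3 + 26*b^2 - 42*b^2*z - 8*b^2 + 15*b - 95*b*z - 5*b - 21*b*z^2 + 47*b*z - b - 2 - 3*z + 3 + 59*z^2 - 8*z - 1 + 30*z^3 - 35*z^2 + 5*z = 9*b^3 + b^2*(18 - 42*z) + b*(-21*z^2 - 48*z + 9) + 30*z^3 + 24*z^2 - 6*z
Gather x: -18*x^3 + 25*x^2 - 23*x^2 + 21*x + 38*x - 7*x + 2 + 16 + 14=-18*x^3 + 2*x^2 + 52*x + 32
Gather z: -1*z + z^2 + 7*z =z^2 + 6*z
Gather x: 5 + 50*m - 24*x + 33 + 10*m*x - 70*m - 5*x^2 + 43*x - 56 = -20*m - 5*x^2 + x*(10*m + 19) - 18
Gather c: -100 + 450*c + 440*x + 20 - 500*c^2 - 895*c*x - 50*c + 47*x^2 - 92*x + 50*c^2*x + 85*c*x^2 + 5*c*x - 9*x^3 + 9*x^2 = c^2*(50*x - 500) + c*(85*x^2 - 890*x + 400) - 9*x^3 + 56*x^2 + 348*x - 80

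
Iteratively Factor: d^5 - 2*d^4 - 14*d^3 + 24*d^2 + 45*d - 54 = (d - 3)*(d^4 + d^3 - 11*d^2 - 9*d + 18) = (d - 3)*(d + 2)*(d^3 - d^2 - 9*d + 9) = (d - 3)*(d + 2)*(d + 3)*(d^2 - 4*d + 3) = (d - 3)^2*(d + 2)*(d + 3)*(d - 1)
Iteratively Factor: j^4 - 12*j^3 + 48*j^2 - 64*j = (j)*(j^3 - 12*j^2 + 48*j - 64) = j*(j - 4)*(j^2 - 8*j + 16) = j*(j - 4)^2*(j - 4)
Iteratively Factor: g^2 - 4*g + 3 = (g - 1)*(g - 3)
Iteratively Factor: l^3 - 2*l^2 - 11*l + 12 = (l + 3)*(l^2 - 5*l + 4) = (l - 1)*(l + 3)*(l - 4)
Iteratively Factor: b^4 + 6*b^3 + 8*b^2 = (b)*(b^3 + 6*b^2 + 8*b) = b*(b + 2)*(b^2 + 4*b) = b^2*(b + 2)*(b + 4)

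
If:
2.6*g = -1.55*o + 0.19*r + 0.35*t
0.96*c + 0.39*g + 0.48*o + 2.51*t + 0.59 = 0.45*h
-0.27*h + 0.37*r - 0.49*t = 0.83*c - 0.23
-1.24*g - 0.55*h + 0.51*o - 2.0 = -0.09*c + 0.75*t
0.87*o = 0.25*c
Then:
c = -3.59628639314822*t - 2.08495735274772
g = 0.0917054445335623*t - 0.242606413865156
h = -3.11713181457202*t - 3.98612418791588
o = -1.03341563021501*t - 0.599125676076931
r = -9.01768458445262*t - 8.20748144194026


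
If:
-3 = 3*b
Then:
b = -1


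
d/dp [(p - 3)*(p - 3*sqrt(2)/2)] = 2*p - 3 - 3*sqrt(2)/2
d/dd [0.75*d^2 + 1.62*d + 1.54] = 1.5*d + 1.62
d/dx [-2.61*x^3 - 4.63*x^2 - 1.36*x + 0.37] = -7.83*x^2 - 9.26*x - 1.36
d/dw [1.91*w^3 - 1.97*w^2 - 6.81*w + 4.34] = 5.73*w^2 - 3.94*w - 6.81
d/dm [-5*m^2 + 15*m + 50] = 15 - 10*m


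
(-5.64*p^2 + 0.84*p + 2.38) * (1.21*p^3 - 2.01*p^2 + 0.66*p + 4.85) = -6.8244*p^5 + 12.3528*p^4 - 2.531*p^3 - 31.5834*p^2 + 5.6448*p + 11.543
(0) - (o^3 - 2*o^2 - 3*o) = -o^3 + 2*o^2 + 3*o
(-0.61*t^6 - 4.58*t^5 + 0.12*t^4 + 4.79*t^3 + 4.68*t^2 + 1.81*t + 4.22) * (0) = 0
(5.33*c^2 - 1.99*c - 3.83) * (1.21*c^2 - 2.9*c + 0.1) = 6.4493*c^4 - 17.8649*c^3 + 1.6697*c^2 + 10.908*c - 0.383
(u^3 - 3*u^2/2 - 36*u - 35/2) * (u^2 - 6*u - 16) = u^5 - 15*u^4/2 - 43*u^3 + 445*u^2/2 + 681*u + 280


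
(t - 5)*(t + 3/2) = t^2 - 7*t/2 - 15/2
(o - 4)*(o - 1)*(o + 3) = o^3 - 2*o^2 - 11*o + 12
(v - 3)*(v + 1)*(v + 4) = v^3 + 2*v^2 - 11*v - 12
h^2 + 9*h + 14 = (h + 2)*(h + 7)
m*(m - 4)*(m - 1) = m^3 - 5*m^2 + 4*m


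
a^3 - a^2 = a^2*(a - 1)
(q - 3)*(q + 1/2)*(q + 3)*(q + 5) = q^4 + 11*q^3/2 - 13*q^2/2 - 99*q/2 - 45/2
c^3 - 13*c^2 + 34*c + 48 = (c - 8)*(c - 6)*(c + 1)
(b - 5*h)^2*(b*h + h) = b^3*h - 10*b^2*h^2 + b^2*h + 25*b*h^3 - 10*b*h^2 + 25*h^3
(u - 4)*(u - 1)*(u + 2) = u^3 - 3*u^2 - 6*u + 8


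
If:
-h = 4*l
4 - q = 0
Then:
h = -4*l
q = 4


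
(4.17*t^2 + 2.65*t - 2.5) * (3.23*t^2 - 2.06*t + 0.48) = 13.4691*t^4 - 0.0306999999999995*t^3 - 11.5324*t^2 + 6.422*t - 1.2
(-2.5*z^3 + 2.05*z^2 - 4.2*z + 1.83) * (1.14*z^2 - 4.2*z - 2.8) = -2.85*z^5 + 12.837*z^4 - 6.398*z^3 + 13.9862*z^2 + 4.074*z - 5.124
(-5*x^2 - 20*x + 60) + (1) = -5*x^2 - 20*x + 61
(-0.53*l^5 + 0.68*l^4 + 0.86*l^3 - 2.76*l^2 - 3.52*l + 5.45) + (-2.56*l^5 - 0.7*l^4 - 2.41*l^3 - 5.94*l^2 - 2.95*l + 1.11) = -3.09*l^5 - 0.0199999999999999*l^4 - 1.55*l^3 - 8.7*l^2 - 6.47*l + 6.56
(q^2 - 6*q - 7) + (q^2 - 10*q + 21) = 2*q^2 - 16*q + 14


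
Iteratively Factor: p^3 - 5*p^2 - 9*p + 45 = (p + 3)*(p^2 - 8*p + 15) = (p - 3)*(p + 3)*(p - 5)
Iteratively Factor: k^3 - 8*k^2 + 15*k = (k)*(k^2 - 8*k + 15) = k*(k - 5)*(k - 3)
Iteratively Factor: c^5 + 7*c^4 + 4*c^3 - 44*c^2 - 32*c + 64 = (c + 4)*(c^4 + 3*c^3 - 8*c^2 - 12*c + 16) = (c + 2)*(c + 4)*(c^3 + c^2 - 10*c + 8) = (c - 2)*(c + 2)*(c + 4)*(c^2 + 3*c - 4) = (c - 2)*(c - 1)*(c + 2)*(c + 4)*(c + 4)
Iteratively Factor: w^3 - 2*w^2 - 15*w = (w - 5)*(w^2 + 3*w) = w*(w - 5)*(w + 3)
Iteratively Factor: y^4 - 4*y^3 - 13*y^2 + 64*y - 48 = (y - 1)*(y^3 - 3*y^2 - 16*y + 48) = (y - 1)*(y + 4)*(y^2 - 7*y + 12) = (y - 4)*(y - 1)*(y + 4)*(y - 3)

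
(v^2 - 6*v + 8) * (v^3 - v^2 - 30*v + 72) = v^5 - 7*v^4 - 16*v^3 + 244*v^2 - 672*v + 576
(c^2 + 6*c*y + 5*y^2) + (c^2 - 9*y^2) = 2*c^2 + 6*c*y - 4*y^2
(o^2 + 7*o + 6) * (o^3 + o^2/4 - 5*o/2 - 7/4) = o^5 + 29*o^4/4 + 21*o^3/4 - 71*o^2/4 - 109*o/4 - 21/2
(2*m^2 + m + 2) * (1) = 2*m^2 + m + 2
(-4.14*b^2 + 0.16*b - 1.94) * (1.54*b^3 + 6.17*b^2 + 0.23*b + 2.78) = -6.3756*b^5 - 25.2974*b^4 - 2.9526*b^3 - 23.4422*b^2 - 0.00140000000000001*b - 5.3932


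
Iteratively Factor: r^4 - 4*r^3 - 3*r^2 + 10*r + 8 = (r + 1)*(r^3 - 5*r^2 + 2*r + 8) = (r - 4)*(r + 1)*(r^2 - r - 2) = (r - 4)*(r - 2)*(r + 1)*(r + 1)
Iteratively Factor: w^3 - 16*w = (w + 4)*(w^2 - 4*w) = w*(w + 4)*(w - 4)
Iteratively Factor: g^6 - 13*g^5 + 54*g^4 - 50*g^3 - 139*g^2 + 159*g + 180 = (g - 4)*(g^5 - 9*g^4 + 18*g^3 + 22*g^2 - 51*g - 45) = (g - 4)*(g - 3)*(g^4 - 6*g^3 + 22*g + 15) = (g - 4)*(g - 3)*(g + 1)*(g^3 - 7*g^2 + 7*g + 15) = (g - 4)*(g - 3)^2*(g + 1)*(g^2 - 4*g - 5) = (g - 5)*(g - 4)*(g - 3)^2*(g + 1)*(g + 1)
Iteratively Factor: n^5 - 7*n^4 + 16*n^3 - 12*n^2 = (n - 2)*(n^4 - 5*n^3 + 6*n^2) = (n - 2)^2*(n^3 - 3*n^2) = (n - 3)*(n - 2)^2*(n^2) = n*(n - 3)*(n - 2)^2*(n)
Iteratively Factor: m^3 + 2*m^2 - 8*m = (m + 4)*(m^2 - 2*m) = (m - 2)*(m + 4)*(m)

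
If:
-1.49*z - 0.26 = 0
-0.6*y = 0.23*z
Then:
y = 0.07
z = -0.17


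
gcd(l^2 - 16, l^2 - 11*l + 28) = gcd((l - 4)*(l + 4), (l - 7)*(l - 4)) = l - 4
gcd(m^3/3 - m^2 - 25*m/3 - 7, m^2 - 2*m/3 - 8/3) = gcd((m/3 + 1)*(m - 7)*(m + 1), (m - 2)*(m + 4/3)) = 1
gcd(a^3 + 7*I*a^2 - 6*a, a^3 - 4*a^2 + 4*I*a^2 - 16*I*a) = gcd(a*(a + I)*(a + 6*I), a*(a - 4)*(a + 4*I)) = a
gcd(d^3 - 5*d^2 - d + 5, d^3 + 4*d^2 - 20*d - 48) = 1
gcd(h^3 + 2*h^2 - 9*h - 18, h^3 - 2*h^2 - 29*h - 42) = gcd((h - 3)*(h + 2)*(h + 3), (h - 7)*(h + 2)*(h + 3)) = h^2 + 5*h + 6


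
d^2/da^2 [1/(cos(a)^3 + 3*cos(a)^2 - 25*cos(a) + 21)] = ((-97*cos(a) + 24*cos(2*a) + 9*cos(3*a))*(cos(a)^3 + 3*cos(a)^2 - 25*cos(a) + 21)/4 + 2*(3*cos(a)^2 + 6*cos(a) - 25)^2*sin(a)^2)/(cos(a)^3 + 3*cos(a)^2 - 25*cos(a) + 21)^3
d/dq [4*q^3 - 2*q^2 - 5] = 4*q*(3*q - 1)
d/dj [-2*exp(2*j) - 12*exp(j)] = 4*(-exp(j) - 3)*exp(j)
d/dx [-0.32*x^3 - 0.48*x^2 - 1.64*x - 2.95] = -0.96*x^2 - 0.96*x - 1.64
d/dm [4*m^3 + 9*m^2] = 6*m*(2*m + 3)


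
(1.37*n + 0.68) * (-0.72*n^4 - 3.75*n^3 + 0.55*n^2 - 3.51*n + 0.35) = -0.9864*n^5 - 5.6271*n^4 - 1.7965*n^3 - 4.4347*n^2 - 1.9073*n + 0.238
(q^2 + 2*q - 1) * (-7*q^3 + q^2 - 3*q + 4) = -7*q^5 - 13*q^4 + 6*q^3 - 3*q^2 + 11*q - 4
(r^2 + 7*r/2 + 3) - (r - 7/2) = r^2 + 5*r/2 + 13/2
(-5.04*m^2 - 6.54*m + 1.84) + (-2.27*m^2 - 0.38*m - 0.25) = -7.31*m^2 - 6.92*m + 1.59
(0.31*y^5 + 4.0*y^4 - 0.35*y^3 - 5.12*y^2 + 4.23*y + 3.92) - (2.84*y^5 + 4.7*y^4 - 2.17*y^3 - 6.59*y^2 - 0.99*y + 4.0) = -2.53*y^5 - 0.7*y^4 + 1.82*y^3 + 1.47*y^2 + 5.22*y - 0.0800000000000001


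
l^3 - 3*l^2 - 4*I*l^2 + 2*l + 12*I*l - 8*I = (l - 2)*(l - 1)*(l - 4*I)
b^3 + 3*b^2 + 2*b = b*(b + 1)*(b + 2)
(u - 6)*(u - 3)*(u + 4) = u^3 - 5*u^2 - 18*u + 72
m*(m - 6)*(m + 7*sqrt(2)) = m^3 - 6*m^2 + 7*sqrt(2)*m^2 - 42*sqrt(2)*m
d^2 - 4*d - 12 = (d - 6)*(d + 2)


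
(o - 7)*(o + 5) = o^2 - 2*o - 35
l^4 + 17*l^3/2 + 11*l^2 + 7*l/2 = l*(l + 1/2)*(l + 1)*(l + 7)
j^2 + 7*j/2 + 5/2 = (j + 1)*(j + 5/2)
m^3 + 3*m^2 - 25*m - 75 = (m - 5)*(m + 3)*(m + 5)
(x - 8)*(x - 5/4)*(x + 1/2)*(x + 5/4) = x^4 - 15*x^3/2 - 89*x^2/16 + 375*x/32 + 25/4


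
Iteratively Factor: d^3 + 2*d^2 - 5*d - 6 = (d + 3)*(d^2 - d - 2) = (d - 2)*(d + 3)*(d + 1)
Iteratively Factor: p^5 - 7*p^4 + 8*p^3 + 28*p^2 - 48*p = (p + 2)*(p^4 - 9*p^3 + 26*p^2 - 24*p) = (p - 3)*(p + 2)*(p^3 - 6*p^2 + 8*p) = (p - 3)*(p - 2)*(p + 2)*(p^2 - 4*p) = (p - 4)*(p - 3)*(p - 2)*(p + 2)*(p)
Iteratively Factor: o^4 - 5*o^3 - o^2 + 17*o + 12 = (o - 3)*(o^3 - 2*o^2 - 7*o - 4) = (o - 3)*(o + 1)*(o^2 - 3*o - 4) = (o - 3)*(o + 1)^2*(o - 4)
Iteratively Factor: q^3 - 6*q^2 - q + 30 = (q - 5)*(q^2 - q - 6) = (q - 5)*(q + 2)*(q - 3)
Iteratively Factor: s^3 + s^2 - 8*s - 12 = (s + 2)*(s^2 - s - 6) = (s + 2)^2*(s - 3)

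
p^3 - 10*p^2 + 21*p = p*(p - 7)*(p - 3)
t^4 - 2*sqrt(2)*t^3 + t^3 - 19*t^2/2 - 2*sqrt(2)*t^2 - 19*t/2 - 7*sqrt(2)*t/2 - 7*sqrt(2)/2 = (t + 1)*(t - 7*sqrt(2)/2)*(t + sqrt(2)/2)*(t + sqrt(2))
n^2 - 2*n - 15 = (n - 5)*(n + 3)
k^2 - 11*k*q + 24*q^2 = (k - 8*q)*(k - 3*q)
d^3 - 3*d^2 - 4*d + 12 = (d - 3)*(d - 2)*(d + 2)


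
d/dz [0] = 0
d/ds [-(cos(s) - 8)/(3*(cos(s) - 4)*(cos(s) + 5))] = (sin(s)^2 + 16*cos(s) - 13)*sin(s)/(3*(cos(s) - 4)^2*(cos(s) + 5)^2)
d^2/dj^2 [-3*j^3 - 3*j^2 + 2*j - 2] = -18*j - 6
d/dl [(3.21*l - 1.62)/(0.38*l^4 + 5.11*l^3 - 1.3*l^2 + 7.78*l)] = (-3.6594*l^4 - 30.3438*l^3 + 29.0076*l^2 - 4.212*l + 12.6036)/(l^2*(0.1444*l^6 + 3.8836*l^5 + 25.1241*l^4 - 7.3732*l^3 + 81.2016*l^2 - 20.228*l + 60.5284))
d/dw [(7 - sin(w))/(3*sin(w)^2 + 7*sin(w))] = (3*cos(w) - 42/tan(w) - 49*cos(w)/sin(w)^2)/(3*sin(w) + 7)^2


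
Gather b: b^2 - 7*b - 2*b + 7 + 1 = b^2 - 9*b + 8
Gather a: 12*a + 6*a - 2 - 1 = 18*a - 3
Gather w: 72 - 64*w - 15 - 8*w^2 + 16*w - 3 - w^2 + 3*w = -9*w^2 - 45*w + 54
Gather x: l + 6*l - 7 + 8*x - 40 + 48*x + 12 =7*l + 56*x - 35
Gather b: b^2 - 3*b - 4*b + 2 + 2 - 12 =b^2 - 7*b - 8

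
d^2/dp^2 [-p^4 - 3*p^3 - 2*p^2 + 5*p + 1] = -12*p^2 - 18*p - 4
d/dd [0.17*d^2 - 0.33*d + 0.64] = 0.34*d - 0.33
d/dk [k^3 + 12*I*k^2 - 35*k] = 3*k^2 + 24*I*k - 35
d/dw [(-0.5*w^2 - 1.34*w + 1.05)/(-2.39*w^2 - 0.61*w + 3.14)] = (-2.8976*w^2 + 1.879*w - 3.5671)/(5.7121*w^4 + 2.9158*w^3 - 14.6371*w^2 - 3.8308*w + 9.8596)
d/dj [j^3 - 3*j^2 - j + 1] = 3*j^2 - 6*j - 1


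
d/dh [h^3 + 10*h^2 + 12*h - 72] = 3*h^2 + 20*h + 12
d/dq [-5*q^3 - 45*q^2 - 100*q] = -15*q^2 - 90*q - 100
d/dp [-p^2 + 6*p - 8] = 6 - 2*p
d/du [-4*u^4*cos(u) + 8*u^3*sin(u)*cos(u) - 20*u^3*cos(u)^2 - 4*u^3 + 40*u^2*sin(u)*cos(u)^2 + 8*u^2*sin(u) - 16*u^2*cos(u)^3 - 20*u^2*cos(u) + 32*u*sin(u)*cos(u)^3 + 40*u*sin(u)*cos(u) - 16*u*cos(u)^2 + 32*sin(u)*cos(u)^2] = 4*u^4*sin(u) + 20*u^3*sin(2*u) - 16*u^3*cos(u) + 8*u^3*cos(2*u) + 32*u^2*sin(u) + 12*u^2*sin(2*u) + 12*u^2*sin(3*u) + 18*u^2*cos(u) - 30*u^2*cos(2*u) + 30*u^2*cos(3*u) - 42*u^2 + 36*u*sin(u) + 16*u*sin(2*u) + 20*u*sin(3*u) - 64*u*cos(u) + 32*u*cos(2*u)^2 + 56*u*cos(2*u) - 8*u*cos(3*u) - 16*u + 28*sin(2*u) + 4*sin(4*u) + 8*cos(u) - 8*cos(2*u) + 24*cos(3*u) - 8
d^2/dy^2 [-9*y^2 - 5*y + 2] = -18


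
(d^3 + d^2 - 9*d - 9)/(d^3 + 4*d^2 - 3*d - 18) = (d^2 - 2*d - 3)/(d^2 + d - 6)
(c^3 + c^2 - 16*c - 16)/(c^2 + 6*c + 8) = (c^2 - 3*c - 4)/(c + 2)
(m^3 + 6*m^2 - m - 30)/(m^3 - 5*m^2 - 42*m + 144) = (m^3 + 6*m^2 - m - 30)/(m^3 - 5*m^2 - 42*m + 144)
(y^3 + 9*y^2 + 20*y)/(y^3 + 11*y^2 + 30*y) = (y + 4)/(y + 6)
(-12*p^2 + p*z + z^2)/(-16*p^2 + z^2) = (-3*p + z)/(-4*p + z)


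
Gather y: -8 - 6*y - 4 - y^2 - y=-y^2 - 7*y - 12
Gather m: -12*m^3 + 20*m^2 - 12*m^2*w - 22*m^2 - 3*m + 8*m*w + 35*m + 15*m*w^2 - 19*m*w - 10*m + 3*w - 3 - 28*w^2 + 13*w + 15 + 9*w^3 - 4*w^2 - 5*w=-12*m^3 + m^2*(-12*w - 2) + m*(15*w^2 - 11*w + 22) + 9*w^3 - 32*w^2 + 11*w + 12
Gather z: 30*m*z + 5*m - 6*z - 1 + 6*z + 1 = 30*m*z + 5*m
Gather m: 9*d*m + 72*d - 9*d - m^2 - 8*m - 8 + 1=63*d - m^2 + m*(9*d - 8) - 7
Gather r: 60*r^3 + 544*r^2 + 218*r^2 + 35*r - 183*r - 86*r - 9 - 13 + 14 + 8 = 60*r^3 + 762*r^2 - 234*r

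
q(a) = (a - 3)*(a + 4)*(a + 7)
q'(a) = (a - 3)*(a + 4) + (a - 3)*(a + 7) + (a + 4)*(a + 7)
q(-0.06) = -83.67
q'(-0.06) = -5.95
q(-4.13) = 2.66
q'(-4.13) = -19.91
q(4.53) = 150.48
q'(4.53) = 129.04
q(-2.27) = -43.12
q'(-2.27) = -25.86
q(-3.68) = -7.10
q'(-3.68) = -23.25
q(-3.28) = -16.82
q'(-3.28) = -25.20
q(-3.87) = -2.80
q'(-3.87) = -21.99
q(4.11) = 100.01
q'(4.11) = 111.44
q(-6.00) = 18.00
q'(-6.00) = 7.00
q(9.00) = 1248.00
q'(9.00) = 382.00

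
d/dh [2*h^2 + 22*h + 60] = 4*h + 22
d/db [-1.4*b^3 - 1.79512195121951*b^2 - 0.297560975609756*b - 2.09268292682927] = -4.2*b^2 - 3.59024390243902*b - 0.297560975609756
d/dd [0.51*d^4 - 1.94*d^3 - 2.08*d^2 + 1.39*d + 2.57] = 2.04*d^3 - 5.82*d^2 - 4.16*d + 1.39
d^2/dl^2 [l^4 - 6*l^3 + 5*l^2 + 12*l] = 12*l^2 - 36*l + 10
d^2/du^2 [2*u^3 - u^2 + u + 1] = 12*u - 2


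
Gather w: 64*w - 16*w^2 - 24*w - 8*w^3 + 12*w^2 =-8*w^3 - 4*w^2 + 40*w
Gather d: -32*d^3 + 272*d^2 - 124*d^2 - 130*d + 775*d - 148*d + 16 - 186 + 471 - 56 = -32*d^3 + 148*d^2 + 497*d + 245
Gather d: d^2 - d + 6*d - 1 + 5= d^2 + 5*d + 4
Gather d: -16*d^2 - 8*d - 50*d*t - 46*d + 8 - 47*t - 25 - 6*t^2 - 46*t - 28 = -16*d^2 + d*(-50*t - 54) - 6*t^2 - 93*t - 45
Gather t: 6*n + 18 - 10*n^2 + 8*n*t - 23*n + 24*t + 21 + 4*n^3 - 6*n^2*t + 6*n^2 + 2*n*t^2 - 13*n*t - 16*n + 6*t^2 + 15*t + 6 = 4*n^3 - 4*n^2 - 33*n + t^2*(2*n + 6) + t*(-6*n^2 - 5*n + 39) + 45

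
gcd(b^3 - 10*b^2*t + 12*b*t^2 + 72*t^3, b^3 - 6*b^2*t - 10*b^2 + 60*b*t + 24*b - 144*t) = -b + 6*t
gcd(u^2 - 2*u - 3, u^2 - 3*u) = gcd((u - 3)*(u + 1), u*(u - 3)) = u - 3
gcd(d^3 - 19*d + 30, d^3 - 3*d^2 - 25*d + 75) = d^2 + 2*d - 15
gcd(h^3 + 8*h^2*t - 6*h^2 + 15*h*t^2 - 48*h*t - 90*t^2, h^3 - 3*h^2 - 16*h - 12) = h - 6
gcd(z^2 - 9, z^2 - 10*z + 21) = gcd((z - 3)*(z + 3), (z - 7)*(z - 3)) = z - 3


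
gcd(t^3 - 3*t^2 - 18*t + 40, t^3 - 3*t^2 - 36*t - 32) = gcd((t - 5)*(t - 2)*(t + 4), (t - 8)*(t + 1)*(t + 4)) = t + 4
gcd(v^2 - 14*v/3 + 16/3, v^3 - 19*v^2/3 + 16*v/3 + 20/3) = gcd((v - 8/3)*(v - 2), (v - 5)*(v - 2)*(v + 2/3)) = v - 2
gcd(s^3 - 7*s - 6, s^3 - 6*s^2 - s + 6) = s + 1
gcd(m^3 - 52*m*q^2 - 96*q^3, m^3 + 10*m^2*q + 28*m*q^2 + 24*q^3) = m^2 + 8*m*q + 12*q^2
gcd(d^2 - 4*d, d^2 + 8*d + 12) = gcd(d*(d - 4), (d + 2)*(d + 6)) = 1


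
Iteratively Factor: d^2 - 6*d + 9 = (d - 3)*(d - 3)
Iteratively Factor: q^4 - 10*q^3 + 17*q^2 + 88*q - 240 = (q - 4)*(q^3 - 6*q^2 - 7*q + 60) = (q - 4)^2*(q^2 - 2*q - 15) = (q - 4)^2*(q + 3)*(q - 5)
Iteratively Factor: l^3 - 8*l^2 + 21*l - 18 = (l - 3)*(l^2 - 5*l + 6) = (l - 3)^2*(l - 2)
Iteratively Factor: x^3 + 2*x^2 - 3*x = (x)*(x^2 + 2*x - 3) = x*(x - 1)*(x + 3)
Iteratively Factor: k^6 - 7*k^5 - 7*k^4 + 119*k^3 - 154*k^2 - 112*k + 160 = (k + 1)*(k^5 - 8*k^4 + k^3 + 118*k^2 - 272*k + 160) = (k - 4)*(k + 1)*(k^4 - 4*k^3 - 15*k^2 + 58*k - 40) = (k - 4)*(k - 1)*(k + 1)*(k^3 - 3*k^2 - 18*k + 40) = (k - 4)*(k - 1)*(k + 1)*(k + 4)*(k^2 - 7*k + 10) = (k - 5)*(k - 4)*(k - 1)*(k + 1)*(k + 4)*(k - 2)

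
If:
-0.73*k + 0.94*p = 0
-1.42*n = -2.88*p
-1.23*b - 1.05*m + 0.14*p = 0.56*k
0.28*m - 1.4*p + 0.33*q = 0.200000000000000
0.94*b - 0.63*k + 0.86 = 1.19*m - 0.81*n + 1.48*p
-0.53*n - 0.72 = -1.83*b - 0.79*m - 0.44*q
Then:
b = -0.38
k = 2.20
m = -0.50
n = 3.46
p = 1.71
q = 8.27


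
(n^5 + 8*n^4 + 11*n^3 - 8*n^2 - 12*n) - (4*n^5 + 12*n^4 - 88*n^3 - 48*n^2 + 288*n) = -3*n^5 - 4*n^4 + 99*n^3 + 40*n^2 - 300*n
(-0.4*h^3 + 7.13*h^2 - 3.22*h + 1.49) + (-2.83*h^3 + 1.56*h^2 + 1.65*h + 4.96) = -3.23*h^3 + 8.69*h^2 - 1.57*h + 6.45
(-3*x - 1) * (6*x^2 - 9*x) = -18*x^3 + 21*x^2 + 9*x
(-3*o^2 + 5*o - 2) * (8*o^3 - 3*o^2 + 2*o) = -24*o^5 + 49*o^4 - 37*o^3 + 16*o^2 - 4*o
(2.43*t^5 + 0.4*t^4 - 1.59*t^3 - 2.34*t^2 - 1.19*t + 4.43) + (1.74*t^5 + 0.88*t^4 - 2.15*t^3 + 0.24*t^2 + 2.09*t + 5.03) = 4.17*t^5 + 1.28*t^4 - 3.74*t^3 - 2.1*t^2 + 0.9*t + 9.46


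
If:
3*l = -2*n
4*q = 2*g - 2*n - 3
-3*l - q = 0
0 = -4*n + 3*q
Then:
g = 3/2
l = 0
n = 0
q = 0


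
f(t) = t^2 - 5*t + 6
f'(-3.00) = -11.00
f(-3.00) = 30.00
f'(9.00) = 13.00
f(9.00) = 42.00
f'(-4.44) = -13.88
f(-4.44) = 47.91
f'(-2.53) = -10.06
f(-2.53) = 25.05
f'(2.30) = -0.40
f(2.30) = -0.21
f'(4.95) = 4.90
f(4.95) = 5.75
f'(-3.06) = -11.12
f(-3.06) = 30.66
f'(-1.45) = -7.90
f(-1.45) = 15.35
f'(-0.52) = -6.04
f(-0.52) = 8.87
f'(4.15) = 3.30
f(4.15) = 2.47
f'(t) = 2*t - 5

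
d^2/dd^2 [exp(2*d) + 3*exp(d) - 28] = (4*exp(d) + 3)*exp(d)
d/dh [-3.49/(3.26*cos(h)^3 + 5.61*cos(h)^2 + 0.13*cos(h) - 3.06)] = (34.1322*sin(h)^2 - 39.1578*cos(h) - 34.5859)*sin(h)/(3.26*cos(h)^3 + 5.61*cos(h)^2 + 0.13*cos(h) - 3.06)^2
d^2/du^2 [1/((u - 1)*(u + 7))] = 2*((u - 1)^2 + (u - 1)*(u + 7) + (u + 7)^2)/((u - 1)^3*(u + 7)^3)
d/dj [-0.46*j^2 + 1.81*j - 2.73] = 1.81 - 0.92*j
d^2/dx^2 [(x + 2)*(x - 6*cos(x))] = 2*(3*x + 6)*cos(x) + 12*sin(x) + 2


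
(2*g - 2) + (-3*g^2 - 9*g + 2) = -3*g^2 - 7*g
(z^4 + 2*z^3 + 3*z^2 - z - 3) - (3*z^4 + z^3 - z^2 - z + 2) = -2*z^4 + z^3 + 4*z^2 - 5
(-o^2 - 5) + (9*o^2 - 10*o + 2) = 8*o^2 - 10*o - 3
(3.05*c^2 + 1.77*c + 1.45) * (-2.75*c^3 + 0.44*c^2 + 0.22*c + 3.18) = -8.3875*c^5 - 3.5255*c^4 - 2.5377*c^3 + 10.7264*c^2 + 5.9476*c + 4.611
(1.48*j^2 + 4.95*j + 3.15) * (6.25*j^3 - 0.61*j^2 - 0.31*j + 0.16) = 9.25*j^5 + 30.0347*j^4 + 16.2092*j^3 - 3.2192*j^2 - 0.1845*j + 0.504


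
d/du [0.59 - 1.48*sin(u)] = -1.48*cos(u)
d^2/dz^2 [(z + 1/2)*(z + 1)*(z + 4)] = 6*z + 11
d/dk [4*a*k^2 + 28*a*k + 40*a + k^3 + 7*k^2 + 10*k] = 8*a*k + 28*a + 3*k^2 + 14*k + 10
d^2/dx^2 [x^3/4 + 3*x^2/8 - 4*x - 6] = 3*x/2 + 3/4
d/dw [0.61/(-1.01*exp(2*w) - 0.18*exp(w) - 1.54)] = (1.2322*exp(w) + 0.1098)*exp(w)/(1.01*exp(2*w) + 0.18*exp(w) + 1.54)^2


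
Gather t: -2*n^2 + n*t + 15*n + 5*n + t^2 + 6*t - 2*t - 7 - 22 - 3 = -2*n^2 + 20*n + t^2 + t*(n + 4) - 32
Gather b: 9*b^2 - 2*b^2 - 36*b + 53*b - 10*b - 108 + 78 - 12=7*b^2 + 7*b - 42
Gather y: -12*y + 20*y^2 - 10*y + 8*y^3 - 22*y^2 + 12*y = 8*y^3 - 2*y^2 - 10*y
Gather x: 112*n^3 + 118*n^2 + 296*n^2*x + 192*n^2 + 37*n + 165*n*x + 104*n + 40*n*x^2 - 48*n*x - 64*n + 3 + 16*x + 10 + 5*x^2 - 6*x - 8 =112*n^3 + 310*n^2 + 77*n + x^2*(40*n + 5) + x*(296*n^2 + 117*n + 10) + 5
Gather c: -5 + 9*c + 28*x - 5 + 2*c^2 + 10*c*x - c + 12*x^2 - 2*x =2*c^2 + c*(10*x + 8) + 12*x^2 + 26*x - 10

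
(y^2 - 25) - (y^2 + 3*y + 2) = -3*y - 27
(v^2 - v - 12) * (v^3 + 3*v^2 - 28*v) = v^5 + 2*v^4 - 43*v^3 - 8*v^2 + 336*v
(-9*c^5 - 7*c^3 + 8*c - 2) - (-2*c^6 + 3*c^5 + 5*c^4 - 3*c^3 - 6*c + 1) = 2*c^6 - 12*c^5 - 5*c^4 - 4*c^3 + 14*c - 3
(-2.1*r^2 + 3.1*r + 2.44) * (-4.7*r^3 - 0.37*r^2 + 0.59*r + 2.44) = 9.87*r^5 - 13.793*r^4 - 13.854*r^3 - 4.1978*r^2 + 9.0036*r + 5.9536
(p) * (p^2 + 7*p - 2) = p^3 + 7*p^2 - 2*p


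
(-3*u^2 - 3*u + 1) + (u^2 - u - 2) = -2*u^2 - 4*u - 1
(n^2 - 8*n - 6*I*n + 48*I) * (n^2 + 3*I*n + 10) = n^4 - 8*n^3 - 3*I*n^3 + 28*n^2 + 24*I*n^2 - 224*n - 60*I*n + 480*I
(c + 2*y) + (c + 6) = 2*c + 2*y + 6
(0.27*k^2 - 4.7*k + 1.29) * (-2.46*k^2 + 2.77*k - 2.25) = -0.6642*k^4 + 12.3099*k^3 - 16.7999*k^2 + 14.1483*k - 2.9025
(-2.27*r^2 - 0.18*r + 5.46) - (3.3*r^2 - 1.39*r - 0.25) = -5.57*r^2 + 1.21*r + 5.71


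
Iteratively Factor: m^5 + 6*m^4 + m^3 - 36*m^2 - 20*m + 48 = (m + 3)*(m^4 + 3*m^3 - 8*m^2 - 12*m + 16) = (m + 2)*(m + 3)*(m^3 + m^2 - 10*m + 8) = (m - 2)*(m + 2)*(m + 3)*(m^2 + 3*m - 4) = (m - 2)*(m - 1)*(m + 2)*(m + 3)*(m + 4)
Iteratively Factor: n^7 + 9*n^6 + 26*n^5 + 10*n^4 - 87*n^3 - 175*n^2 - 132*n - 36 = (n + 3)*(n^6 + 6*n^5 + 8*n^4 - 14*n^3 - 45*n^2 - 40*n - 12) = (n + 1)*(n + 3)*(n^5 + 5*n^4 + 3*n^3 - 17*n^2 - 28*n - 12) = (n + 1)*(n + 2)*(n + 3)*(n^4 + 3*n^3 - 3*n^2 - 11*n - 6) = (n - 2)*(n + 1)*(n + 2)*(n + 3)*(n^3 + 5*n^2 + 7*n + 3) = (n - 2)*(n + 1)*(n + 2)*(n + 3)^2*(n^2 + 2*n + 1) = (n - 2)*(n + 1)^2*(n + 2)*(n + 3)^2*(n + 1)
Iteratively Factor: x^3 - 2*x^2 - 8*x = (x + 2)*(x^2 - 4*x) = (x - 4)*(x + 2)*(x)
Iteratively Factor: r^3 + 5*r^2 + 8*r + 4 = (r + 2)*(r^2 + 3*r + 2) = (r + 1)*(r + 2)*(r + 2)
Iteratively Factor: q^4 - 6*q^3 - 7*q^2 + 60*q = (q + 3)*(q^3 - 9*q^2 + 20*q) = (q - 4)*(q + 3)*(q^2 - 5*q) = q*(q - 4)*(q + 3)*(q - 5)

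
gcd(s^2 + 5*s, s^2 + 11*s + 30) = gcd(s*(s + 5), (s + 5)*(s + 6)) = s + 5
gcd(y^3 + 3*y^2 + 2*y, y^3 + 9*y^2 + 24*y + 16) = y + 1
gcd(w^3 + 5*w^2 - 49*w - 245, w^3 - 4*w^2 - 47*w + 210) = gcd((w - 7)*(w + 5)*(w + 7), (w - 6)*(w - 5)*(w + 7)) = w + 7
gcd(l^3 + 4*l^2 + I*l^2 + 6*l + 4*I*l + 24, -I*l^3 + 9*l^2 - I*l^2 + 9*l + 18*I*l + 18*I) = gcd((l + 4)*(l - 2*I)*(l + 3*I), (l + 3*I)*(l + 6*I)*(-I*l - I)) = l + 3*I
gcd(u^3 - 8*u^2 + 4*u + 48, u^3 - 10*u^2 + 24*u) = u^2 - 10*u + 24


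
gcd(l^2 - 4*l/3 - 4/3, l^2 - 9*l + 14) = l - 2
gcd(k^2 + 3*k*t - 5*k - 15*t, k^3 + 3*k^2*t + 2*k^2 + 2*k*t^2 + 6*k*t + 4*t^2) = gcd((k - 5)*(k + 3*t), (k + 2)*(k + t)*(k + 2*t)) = 1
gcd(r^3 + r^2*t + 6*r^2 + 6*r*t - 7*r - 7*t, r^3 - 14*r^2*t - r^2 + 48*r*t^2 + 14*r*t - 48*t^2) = r - 1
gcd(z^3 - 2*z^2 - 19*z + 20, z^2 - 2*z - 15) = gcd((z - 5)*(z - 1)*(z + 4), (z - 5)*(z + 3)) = z - 5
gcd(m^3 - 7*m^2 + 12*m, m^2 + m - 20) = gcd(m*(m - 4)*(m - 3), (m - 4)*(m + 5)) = m - 4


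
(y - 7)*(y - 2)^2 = y^3 - 11*y^2 + 32*y - 28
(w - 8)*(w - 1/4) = w^2 - 33*w/4 + 2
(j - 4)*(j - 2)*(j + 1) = j^3 - 5*j^2 + 2*j + 8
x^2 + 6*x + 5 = (x + 1)*(x + 5)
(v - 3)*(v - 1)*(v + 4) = v^3 - 13*v + 12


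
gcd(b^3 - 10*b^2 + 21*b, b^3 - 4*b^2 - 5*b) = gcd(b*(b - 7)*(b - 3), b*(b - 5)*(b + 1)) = b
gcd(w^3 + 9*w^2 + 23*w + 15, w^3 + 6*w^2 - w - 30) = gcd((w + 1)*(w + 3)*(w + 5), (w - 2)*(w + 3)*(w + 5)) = w^2 + 8*w + 15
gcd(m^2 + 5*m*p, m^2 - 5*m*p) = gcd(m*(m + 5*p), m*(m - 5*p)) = m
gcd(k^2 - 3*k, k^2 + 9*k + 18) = 1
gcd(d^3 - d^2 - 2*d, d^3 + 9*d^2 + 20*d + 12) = d + 1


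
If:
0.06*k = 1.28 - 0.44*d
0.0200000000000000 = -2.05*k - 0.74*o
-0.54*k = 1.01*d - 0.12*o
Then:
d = 3.46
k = -4.00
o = 11.06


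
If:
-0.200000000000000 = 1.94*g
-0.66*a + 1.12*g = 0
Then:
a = -0.17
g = -0.10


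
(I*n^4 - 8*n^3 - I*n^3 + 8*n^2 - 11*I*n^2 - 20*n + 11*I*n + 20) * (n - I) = I*n^5 - 7*n^4 - I*n^4 + 7*n^3 - 3*I*n^3 - 31*n^2 + 3*I*n^2 + 31*n + 20*I*n - 20*I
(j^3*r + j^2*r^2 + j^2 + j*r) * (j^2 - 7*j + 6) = j^5*r + j^4*r^2 - 7*j^4*r + j^4 - 7*j^3*r^2 + 7*j^3*r - 7*j^3 + 6*j^2*r^2 - 7*j^2*r + 6*j^2 + 6*j*r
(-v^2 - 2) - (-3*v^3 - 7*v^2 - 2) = 3*v^3 + 6*v^2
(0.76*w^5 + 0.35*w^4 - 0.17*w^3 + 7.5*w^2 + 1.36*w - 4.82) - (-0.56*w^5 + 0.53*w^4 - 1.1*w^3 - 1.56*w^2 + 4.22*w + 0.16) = 1.32*w^5 - 0.18*w^4 + 0.93*w^3 + 9.06*w^2 - 2.86*w - 4.98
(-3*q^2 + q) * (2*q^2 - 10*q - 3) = -6*q^4 + 32*q^3 - q^2 - 3*q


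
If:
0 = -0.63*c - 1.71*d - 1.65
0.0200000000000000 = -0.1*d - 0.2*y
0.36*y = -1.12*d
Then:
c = -2.72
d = 0.04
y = -0.12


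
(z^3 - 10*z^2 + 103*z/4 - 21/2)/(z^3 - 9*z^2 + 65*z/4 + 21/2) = (2*z - 1)/(2*z + 1)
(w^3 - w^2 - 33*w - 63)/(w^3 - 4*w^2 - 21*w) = (w + 3)/w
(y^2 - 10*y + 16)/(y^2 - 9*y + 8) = (y - 2)/(y - 1)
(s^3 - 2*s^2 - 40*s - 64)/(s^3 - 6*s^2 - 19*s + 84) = (s^2 - 6*s - 16)/(s^2 - 10*s + 21)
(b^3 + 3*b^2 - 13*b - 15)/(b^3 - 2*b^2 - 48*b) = (-b^3 - 3*b^2 + 13*b + 15)/(b*(-b^2 + 2*b + 48))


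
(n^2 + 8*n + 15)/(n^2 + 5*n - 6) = (n^2 + 8*n + 15)/(n^2 + 5*n - 6)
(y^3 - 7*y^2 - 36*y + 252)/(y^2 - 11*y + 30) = (y^2 - y - 42)/(y - 5)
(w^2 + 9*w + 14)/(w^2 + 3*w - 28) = (w + 2)/(w - 4)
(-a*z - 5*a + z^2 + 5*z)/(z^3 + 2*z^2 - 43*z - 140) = (-a + z)/(z^2 - 3*z - 28)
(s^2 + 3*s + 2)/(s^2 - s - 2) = (s + 2)/(s - 2)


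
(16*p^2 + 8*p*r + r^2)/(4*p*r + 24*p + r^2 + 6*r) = (4*p + r)/(r + 6)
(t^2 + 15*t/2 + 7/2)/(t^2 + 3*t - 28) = (t + 1/2)/(t - 4)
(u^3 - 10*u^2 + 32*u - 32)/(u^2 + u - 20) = (u^2 - 6*u + 8)/(u + 5)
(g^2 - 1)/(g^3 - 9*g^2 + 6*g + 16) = (g - 1)/(g^2 - 10*g + 16)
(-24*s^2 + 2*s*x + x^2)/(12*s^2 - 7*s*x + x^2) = (6*s + x)/(-3*s + x)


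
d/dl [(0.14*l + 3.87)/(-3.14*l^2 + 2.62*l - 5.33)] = (0.4396*l^2 + 24.3036*l - 10.8856)/(9.8596*l^4 - 16.4536*l^3 + 40.3368*l^2 - 27.9292*l + 28.4089)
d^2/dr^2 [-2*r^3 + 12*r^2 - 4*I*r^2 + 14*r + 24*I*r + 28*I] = -12*r + 24 - 8*I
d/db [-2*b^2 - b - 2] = -4*b - 1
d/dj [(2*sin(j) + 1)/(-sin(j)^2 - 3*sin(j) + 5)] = (2*sin(j) - cos(2*j) + 14)*cos(j)/(sin(j)^2 + 3*sin(j) - 5)^2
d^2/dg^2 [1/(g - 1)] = 2/(g - 1)^3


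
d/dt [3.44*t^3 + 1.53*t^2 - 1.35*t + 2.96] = 10.32*t^2 + 3.06*t - 1.35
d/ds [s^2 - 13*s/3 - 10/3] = 2*s - 13/3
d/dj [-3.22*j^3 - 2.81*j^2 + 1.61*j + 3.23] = -9.66*j^2 - 5.62*j + 1.61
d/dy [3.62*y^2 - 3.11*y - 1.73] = 7.24*y - 3.11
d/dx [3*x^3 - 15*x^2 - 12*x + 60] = 9*x^2 - 30*x - 12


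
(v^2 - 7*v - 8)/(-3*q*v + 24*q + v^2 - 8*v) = (-v - 1)/(3*q - v)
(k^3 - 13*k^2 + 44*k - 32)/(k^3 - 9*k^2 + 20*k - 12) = (k^2 - 12*k + 32)/(k^2 - 8*k + 12)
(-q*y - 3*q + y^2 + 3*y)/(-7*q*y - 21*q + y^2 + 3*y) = (-q + y)/(-7*q + y)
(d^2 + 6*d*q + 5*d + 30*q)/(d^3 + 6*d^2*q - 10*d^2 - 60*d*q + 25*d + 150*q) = (d + 5)/(d^2 - 10*d + 25)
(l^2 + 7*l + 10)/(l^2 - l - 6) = (l + 5)/(l - 3)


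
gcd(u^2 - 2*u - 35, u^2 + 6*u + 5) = u + 5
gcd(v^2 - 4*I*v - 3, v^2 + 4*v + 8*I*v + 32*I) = 1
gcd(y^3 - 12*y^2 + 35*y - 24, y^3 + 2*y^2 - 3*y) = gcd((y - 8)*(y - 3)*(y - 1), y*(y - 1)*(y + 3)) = y - 1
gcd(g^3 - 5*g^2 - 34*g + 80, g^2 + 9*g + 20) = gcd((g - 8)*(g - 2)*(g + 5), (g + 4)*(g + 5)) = g + 5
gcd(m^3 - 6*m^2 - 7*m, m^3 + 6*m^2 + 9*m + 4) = m + 1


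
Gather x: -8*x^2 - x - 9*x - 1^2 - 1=-8*x^2 - 10*x - 2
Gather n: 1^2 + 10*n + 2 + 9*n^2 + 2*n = 9*n^2 + 12*n + 3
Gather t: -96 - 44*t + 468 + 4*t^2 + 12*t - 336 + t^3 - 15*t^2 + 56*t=t^3 - 11*t^2 + 24*t + 36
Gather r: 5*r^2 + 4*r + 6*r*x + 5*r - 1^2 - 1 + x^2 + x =5*r^2 + r*(6*x + 9) + x^2 + x - 2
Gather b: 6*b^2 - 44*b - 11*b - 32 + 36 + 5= 6*b^2 - 55*b + 9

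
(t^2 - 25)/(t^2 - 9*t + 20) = (t + 5)/(t - 4)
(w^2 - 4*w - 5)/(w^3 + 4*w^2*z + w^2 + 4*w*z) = (w - 5)/(w*(w + 4*z))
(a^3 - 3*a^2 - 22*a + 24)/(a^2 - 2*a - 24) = a - 1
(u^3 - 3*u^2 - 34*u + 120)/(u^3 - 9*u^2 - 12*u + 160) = (u^2 + 2*u - 24)/(u^2 - 4*u - 32)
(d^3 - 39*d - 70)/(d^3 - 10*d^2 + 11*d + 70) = (d + 5)/(d - 5)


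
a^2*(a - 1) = a^3 - a^2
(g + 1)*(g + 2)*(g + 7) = g^3 + 10*g^2 + 23*g + 14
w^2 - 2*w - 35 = (w - 7)*(w + 5)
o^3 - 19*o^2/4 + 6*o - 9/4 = (o - 3)*(o - 1)*(o - 3/4)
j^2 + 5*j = j*(j + 5)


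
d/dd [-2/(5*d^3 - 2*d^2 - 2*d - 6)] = 2*(15*d^2 - 4*d - 2)/(-5*d^3 + 2*d^2 + 2*d + 6)^2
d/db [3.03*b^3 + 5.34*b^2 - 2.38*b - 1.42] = 9.09*b^2 + 10.68*b - 2.38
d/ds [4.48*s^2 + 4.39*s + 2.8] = 8.96*s + 4.39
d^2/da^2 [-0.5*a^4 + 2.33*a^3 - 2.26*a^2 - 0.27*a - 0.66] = -6.0*a^2 + 13.98*a - 4.52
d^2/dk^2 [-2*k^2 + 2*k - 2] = -4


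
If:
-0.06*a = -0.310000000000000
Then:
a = 5.17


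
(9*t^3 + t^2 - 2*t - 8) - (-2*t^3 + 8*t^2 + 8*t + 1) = 11*t^3 - 7*t^2 - 10*t - 9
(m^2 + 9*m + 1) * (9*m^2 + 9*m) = 9*m^4 + 90*m^3 + 90*m^2 + 9*m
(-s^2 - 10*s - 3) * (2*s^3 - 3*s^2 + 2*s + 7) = -2*s^5 - 17*s^4 + 22*s^3 - 18*s^2 - 76*s - 21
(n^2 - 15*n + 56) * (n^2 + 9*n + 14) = n^4 - 6*n^3 - 65*n^2 + 294*n + 784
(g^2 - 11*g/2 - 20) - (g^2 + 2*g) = -15*g/2 - 20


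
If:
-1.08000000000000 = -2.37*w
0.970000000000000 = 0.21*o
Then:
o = 4.62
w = 0.46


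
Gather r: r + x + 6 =r + x + 6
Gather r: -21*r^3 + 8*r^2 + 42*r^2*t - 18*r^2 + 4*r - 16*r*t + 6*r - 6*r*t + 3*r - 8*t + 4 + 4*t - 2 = -21*r^3 + r^2*(42*t - 10) + r*(13 - 22*t) - 4*t + 2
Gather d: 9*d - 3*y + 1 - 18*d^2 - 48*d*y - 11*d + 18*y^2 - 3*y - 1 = -18*d^2 + d*(-48*y - 2) + 18*y^2 - 6*y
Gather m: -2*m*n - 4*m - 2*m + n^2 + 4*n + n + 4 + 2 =m*(-2*n - 6) + n^2 + 5*n + 6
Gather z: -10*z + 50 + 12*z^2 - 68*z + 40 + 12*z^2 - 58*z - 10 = 24*z^2 - 136*z + 80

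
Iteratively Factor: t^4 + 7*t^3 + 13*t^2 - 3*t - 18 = (t + 3)*(t^3 + 4*t^2 + t - 6) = (t - 1)*(t + 3)*(t^2 + 5*t + 6) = (t - 1)*(t + 3)^2*(t + 2)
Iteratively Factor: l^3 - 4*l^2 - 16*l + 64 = (l - 4)*(l^2 - 16) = (l - 4)^2*(l + 4)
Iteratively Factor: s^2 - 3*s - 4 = (s - 4)*(s + 1)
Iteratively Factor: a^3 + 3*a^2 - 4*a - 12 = (a + 2)*(a^2 + a - 6) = (a + 2)*(a + 3)*(a - 2)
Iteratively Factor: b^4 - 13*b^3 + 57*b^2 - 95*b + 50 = (b - 2)*(b^3 - 11*b^2 + 35*b - 25) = (b - 2)*(b - 1)*(b^2 - 10*b + 25) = (b - 5)*(b - 2)*(b - 1)*(b - 5)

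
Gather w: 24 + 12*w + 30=12*w + 54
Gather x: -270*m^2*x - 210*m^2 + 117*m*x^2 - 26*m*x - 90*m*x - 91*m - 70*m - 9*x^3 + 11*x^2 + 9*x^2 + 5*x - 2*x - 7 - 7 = -210*m^2 - 161*m - 9*x^3 + x^2*(117*m + 20) + x*(-270*m^2 - 116*m + 3) - 14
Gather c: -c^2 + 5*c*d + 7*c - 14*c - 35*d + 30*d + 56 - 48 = -c^2 + c*(5*d - 7) - 5*d + 8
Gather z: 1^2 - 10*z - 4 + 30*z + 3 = 20*z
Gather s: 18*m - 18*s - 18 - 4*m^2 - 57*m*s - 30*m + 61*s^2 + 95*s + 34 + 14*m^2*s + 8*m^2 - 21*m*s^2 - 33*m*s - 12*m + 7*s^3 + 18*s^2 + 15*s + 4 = 4*m^2 - 24*m + 7*s^3 + s^2*(79 - 21*m) + s*(14*m^2 - 90*m + 92) + 20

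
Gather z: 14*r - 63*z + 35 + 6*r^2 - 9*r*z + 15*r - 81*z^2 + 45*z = 6*r^2 + 29*r - 81*z^2 + z*(-9*r - 18) + 35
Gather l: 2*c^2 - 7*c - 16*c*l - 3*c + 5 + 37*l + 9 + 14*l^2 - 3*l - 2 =2*c^2 - 10*c + 14*l^2 + l*(34 - 16*c) + 12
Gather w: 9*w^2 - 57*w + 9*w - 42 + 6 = 9*w^2 - 48*w - 36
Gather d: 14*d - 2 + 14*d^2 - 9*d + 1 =14*d^2 + 5*d - 1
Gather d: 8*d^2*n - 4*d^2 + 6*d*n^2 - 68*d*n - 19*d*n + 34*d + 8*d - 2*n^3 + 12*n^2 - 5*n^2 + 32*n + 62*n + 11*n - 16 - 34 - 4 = d^2*(8*n - 4) + d*(6*n^2 - 87*n + 42) - 2*n^3 + 7*n^2 + 105*n - 54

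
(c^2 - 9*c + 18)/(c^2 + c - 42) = (c - 3)/(c + 7)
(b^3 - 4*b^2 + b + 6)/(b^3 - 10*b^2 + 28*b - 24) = (b^2 - 2*b - 3)/(b^2 - 8*b + 12)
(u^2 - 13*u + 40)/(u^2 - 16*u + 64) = (u - 5)/(u - 8)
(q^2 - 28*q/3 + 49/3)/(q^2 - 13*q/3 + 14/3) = (q - 7)/(q - 2)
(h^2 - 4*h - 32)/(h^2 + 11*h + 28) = (h - 8)/(h + 7)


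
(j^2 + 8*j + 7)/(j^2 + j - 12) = (j^2 + 8*j + 7)/(j^2 + j - 12)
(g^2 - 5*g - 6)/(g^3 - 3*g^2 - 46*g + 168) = (g + 1)/(g^2 + 3*g - 28)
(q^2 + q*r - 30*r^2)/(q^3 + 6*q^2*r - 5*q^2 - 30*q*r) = (q - 5*r)/(q*(q - 5))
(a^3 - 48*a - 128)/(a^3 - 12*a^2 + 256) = (a + 4)/(a - 8)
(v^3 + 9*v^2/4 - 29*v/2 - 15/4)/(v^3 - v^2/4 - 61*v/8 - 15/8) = 2*(v + 5)/(2*v + 5)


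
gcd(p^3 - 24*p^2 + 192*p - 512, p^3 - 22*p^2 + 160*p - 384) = p^2 - 16*p + 64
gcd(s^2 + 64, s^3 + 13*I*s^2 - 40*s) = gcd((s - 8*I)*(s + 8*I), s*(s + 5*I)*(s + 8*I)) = s + 8*I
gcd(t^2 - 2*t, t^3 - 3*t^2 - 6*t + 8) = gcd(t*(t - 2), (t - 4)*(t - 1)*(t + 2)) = 1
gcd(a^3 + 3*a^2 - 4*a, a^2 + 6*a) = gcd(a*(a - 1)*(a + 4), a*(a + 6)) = a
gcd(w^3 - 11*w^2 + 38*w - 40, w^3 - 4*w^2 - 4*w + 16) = w^2 - 6*w + 8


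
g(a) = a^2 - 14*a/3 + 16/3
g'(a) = 2*a - 14/3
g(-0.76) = 9.46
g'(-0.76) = -6.19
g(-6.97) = 86.44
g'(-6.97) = -18.61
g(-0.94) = 10.60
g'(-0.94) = -6.55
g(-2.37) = 22.01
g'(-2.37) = -9.41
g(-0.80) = 9.71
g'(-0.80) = -6.27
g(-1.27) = 12.87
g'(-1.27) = -7.21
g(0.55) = 3.07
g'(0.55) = -3.57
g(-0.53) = 8.09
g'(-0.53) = -5.73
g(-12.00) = 205.33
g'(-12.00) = -28.67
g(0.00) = 5.33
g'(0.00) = -4.67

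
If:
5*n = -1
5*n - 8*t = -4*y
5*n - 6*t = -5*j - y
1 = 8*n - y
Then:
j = -99/100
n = -1/5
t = -57/40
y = -13/5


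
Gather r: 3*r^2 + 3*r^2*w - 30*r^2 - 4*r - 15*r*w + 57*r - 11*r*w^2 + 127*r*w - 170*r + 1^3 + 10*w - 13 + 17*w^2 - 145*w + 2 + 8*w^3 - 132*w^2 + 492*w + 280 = r^2*(3*w - 27) + r*(-11*w^2 + 112*w - 117) + 8*w^3 - 115*w^2 + 357*w + 270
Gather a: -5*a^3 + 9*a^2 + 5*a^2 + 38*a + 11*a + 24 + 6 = -5*a^3 + 14*a^2 + 49*a + 30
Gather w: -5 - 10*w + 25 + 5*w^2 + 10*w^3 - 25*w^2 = 10*w^3 - 20*w^2 - 10*w + 20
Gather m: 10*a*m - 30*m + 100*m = m*(10*a + 70)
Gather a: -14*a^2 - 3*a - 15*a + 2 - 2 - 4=-14*a^2 - 18*a - 4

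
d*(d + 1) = d^2 + d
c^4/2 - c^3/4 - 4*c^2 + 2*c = c*(c/2 + sqrt(2))*(c - 1/2)*(c - 2*sqrt(2))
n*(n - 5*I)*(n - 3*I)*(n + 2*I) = n^4 - 6*I*n^3 + n^2 - 30*I*n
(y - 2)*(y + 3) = y^2 + y - 6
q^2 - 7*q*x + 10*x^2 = (q - 5*x)*(q - 2*x)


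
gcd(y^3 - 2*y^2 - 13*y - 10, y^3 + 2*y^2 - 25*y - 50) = y^2 - 3*y - 10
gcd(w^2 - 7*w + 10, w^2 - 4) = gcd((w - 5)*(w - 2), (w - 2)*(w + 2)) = w - 2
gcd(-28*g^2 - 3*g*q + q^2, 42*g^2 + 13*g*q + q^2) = 1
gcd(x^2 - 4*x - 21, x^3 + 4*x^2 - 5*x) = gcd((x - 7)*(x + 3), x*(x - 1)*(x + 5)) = 1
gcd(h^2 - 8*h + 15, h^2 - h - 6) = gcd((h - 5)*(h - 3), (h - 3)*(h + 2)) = h - 3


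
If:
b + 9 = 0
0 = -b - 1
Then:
No Solution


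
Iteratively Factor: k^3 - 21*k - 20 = (k + 4)*(k^2 - 4*k - 5) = (k + 1)*(k + 4)*(k - 5)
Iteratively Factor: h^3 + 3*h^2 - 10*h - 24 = (h + 4)*(h^2 - h - 6) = (h + 2)*(h + 4)*(h - 3)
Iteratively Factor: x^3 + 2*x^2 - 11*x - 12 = (x + 1)*(x^2 + x - 12) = (x + 1)*(x + 4)*(x - 3)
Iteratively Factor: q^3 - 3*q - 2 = (q + 1)*(q^2 - q - 2) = (q + 1)^2*(q - 2)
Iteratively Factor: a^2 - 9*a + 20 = (a - 5)*(a - 4)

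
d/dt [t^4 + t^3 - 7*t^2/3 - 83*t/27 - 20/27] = 4*t^3 + 3*t^2 - 14*t/3 - 83/27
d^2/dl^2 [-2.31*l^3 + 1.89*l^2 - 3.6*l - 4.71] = 3.78 - 13.86*l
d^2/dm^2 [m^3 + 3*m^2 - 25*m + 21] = 6*m + 6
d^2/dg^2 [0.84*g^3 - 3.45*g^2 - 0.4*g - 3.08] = 5.04*g - 6.9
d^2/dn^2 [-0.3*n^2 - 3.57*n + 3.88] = -0.600000000000000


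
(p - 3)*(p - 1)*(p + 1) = p^3 - 3*p^2 - p + 3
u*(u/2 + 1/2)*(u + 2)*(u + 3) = u^4/2 + 3*u^3 + 11*u^2/2 + 3*u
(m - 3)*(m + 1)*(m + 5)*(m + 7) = m^4 + 10*m^3 + 8*m^2 - 106*m - 105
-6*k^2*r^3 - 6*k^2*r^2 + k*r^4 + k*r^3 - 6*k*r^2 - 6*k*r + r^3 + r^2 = r*(-6*k + r)*(r + 1)*(k*r + 1)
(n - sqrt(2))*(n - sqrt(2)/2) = n^2 - 3*sqrt(2)*n/2 + 1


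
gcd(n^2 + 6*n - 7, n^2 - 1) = n - 1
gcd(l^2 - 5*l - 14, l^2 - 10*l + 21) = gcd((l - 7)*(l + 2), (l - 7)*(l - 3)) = l - 7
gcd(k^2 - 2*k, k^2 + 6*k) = k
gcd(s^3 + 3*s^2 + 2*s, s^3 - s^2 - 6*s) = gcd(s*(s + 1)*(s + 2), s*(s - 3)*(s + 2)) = s^2 + 2*s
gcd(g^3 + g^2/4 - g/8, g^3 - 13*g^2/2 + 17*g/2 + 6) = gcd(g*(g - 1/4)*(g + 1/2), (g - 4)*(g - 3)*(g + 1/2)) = g + 1/2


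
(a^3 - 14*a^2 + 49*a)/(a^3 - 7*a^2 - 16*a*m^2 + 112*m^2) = a*(a - 7)/(a^2 - 16*m^2)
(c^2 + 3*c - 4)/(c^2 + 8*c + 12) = (c^2 + 3*c - 4)/(c^2 + 8*c + 12)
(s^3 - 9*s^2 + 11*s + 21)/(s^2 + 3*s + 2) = (s^2 - 10*s + 21)/(s + 2)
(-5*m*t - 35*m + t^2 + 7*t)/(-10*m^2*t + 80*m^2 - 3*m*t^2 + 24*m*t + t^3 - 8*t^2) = (t + 7)/(2*m*t - 16*m + t^2 - 8*t)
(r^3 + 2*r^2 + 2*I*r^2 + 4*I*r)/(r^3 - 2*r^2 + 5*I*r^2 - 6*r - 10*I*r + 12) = r*(r + 2)/(r^2 + r*(-2 + 3*I) - 6*I)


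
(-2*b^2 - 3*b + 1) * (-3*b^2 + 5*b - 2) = 6*b^4 - b^3 - 14*b^2 + 11*b - 2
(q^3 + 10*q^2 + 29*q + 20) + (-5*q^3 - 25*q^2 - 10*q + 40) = -4*q^3 - 15*q^2 + 19*q + 60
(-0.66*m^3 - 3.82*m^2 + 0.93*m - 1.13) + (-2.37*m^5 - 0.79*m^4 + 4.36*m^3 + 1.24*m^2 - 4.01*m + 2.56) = -2.37*m^5 - 0.79*m^4 + 3.7*m^3 - 2.58*m^2 - 3.08*m + 1.43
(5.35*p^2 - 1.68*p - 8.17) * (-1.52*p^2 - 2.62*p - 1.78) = -8.132*p^4 - 11.4634*p^3 + 7.297*p^2 + 24.3958*p + 14.5426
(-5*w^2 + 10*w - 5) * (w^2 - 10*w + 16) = -5*w^4 + 60*w^3 - 185*w^2 + 210*w - 80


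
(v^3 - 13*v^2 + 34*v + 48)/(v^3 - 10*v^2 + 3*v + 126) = (v^2 - 7*v - 8)/(v^2 - 4*v - 21)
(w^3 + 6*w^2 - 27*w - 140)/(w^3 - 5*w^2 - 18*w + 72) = (w^2 + 2*w - 35)/(w^2 - 9*w + 18)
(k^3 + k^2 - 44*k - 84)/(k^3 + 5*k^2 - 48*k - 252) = (k + 2)/(k + 6)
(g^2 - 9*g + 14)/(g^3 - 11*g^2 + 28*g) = (g - 2)/(g*(g - 4))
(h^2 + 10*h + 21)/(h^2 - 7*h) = (h^2 + 10*h + 21)/(h*(h - 7))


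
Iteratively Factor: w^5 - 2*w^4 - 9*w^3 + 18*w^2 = (w)*(w^4 - 2*w^3 - 9*w^2 + 18*w) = w*(w - 2)*(w^3 - 9*w) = w^2*(w - 2)*(w^2 - 9) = w^2*(w - 2)*(w + 3)*(w - 3)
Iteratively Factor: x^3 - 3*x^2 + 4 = (x - 2)*(x^2 - x - 2) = (x - 2)^2*(x + 1)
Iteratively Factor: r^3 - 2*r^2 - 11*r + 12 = (r - 4)*(r^2 + 2*r - 3) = (r - 4)*(r - 1)*(r + 3)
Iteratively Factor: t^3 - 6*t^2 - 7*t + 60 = (t - 5)*(t^2 - t - 12) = (t - 5)*(t - 4)*(t + 3)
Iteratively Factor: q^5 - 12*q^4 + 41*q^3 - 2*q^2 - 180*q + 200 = (q - 5)*(q^4 - 7*q^3 + 6*q^2 + 28*q - 40) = (q - 5)*(q + 2)*(q^3 - 9*q^2 + 24*q - 20) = (q - 5)*(q - 2)*(q + 2)*(q^2 - 7*q + 10) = (q - 5)*(q - 2)^2*(q + 2)*(q - 5)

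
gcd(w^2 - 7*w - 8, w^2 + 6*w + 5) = w + 1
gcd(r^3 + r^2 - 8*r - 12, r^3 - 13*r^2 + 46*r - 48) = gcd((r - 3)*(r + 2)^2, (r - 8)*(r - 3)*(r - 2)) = r - 3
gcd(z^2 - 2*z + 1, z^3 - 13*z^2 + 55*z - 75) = 1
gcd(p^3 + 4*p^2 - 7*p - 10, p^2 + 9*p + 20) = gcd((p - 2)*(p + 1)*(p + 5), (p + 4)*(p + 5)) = p + 5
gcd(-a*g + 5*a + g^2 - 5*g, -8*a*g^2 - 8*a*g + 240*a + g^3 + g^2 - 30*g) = g - 5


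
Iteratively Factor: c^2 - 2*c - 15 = (c - 5)*(c + 3)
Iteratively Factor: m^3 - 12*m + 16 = (m - 2)*(m^2 + 2*m - 8) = (m - 2)^2*(m + 4)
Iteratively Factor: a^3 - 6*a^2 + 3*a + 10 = (a - 5)*(a^2 - a - 2) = (a - 5)*(a + 1)*(a - 2)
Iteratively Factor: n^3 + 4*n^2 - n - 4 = (n - 1)*(n^2 + 5*n + 4) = (n - 1)*(n + 4)*(n + 1)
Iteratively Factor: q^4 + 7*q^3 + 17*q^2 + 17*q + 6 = (q + 1)*(q^3 + 6*q^2 + 11*q + 6) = (q + 1)^2*(q^2 + 5*q + 6) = (q + 1)^2*(q + 3)*(q + 2)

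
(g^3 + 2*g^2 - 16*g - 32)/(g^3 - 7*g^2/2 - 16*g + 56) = 2*(g + 2)/(2*g - 7)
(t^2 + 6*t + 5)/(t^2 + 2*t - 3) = (t^2 + 6*t + 5)/(t^2 + 2*t - 3)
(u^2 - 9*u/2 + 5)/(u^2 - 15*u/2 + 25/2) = (u - 2)/(u - 5)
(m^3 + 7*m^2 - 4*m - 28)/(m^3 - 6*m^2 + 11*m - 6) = (m^2 + 9*m + 14)/(m^2 - 4*m + 3)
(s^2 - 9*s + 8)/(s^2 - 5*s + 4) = (s - 8)/(s - 4)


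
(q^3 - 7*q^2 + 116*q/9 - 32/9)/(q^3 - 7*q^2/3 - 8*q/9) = (3*q^2 - 13*q + 4)/(q*(3*q + 1))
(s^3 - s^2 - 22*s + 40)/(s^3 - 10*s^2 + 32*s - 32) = (s + 5)/(s - 4)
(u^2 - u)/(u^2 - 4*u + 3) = u/(u - 3)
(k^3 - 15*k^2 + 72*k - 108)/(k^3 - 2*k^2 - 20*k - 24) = (k^2 - 9*k + 18)/(k^2 + 4*k + 4)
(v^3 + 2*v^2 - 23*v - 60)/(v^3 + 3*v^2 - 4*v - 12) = (v^2 - v - 20)/(v^2 - 4)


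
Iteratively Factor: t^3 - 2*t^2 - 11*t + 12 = (t + 3)*(t^2 - 5*t + 4) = (t - 4)*(t + 3)*(t - 1)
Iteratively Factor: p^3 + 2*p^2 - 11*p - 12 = (p - 3)*(p^2 + 5*p + 4) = (p - 3)*(p + 4)*(p + 1)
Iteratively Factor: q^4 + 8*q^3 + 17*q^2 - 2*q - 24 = (q + 4)*(q^3 + 4*q^2 + q - 6) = (q + 2)*(q + 4)*(q^2 + 2*q - 3) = (q - 1)*(q + 2)*(q + 4)*(q + 3)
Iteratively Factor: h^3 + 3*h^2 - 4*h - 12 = (h + 3)*(h^2 - 4) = (h - 2)*(h + 3)*(h + 2)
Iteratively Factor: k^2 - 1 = (k - 1)*(k + 1)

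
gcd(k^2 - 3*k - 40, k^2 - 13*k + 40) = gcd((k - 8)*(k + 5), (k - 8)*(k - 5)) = k - 8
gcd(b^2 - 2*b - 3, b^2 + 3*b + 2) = b + 1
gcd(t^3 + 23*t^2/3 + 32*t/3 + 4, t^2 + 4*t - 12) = t + 6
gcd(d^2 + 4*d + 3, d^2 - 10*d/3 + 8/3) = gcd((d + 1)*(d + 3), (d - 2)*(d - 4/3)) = 1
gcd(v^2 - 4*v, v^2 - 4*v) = v^2 - 4*v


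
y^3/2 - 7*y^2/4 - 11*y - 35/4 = (y/2 + 1/2)*(y - 7)*(y + 5/2)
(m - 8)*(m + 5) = m^2 - 3*m - 40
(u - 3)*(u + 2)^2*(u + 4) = u^4 + 5*u^3 - 4*u^2 - 44*u - 48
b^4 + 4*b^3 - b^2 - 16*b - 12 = (b - 2)*(b + 1)*(b + 2)*(b + 3)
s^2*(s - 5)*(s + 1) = s^4 - 4*s^3 - 5*s^2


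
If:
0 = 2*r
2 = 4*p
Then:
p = 1/2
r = 0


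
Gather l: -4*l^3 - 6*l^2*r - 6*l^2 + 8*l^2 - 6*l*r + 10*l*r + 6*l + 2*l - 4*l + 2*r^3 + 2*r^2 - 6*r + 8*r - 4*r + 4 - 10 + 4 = -4*l^3 + l^2*(2 - 6*r) + l*(4*r + 4) + 2*r^3 + 2*r^2 - 2*r - 2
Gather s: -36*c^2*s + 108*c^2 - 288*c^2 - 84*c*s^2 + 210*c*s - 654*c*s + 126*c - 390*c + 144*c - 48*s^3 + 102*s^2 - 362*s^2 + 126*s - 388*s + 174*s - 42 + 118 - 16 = -180*c^2 - 120*c - 48*s^3 + s^2*(-84*c - 260) + s*(-36*c^2 - 444*c - 88) + 60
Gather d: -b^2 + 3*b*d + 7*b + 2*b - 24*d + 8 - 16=-b^2 + 9*b + d*(3*b - 24) - 8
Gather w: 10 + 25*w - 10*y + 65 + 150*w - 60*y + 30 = 175*w - 70*y + 105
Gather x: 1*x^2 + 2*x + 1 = x^2 + 2*x + 1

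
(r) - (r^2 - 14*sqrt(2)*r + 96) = -r^2 + r + 14*sqrt(2)*r - 96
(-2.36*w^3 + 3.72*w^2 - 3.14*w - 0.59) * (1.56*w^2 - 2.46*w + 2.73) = -3.6816*w^5 + 11.6088*w^4 - 20.4924*w^3 + 16.9596*w^2 - 7.1208*w - 1.6107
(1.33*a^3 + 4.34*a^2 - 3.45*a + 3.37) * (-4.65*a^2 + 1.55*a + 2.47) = -6.1845*a^5 - 18.1195*a^4 + 26.0546*a^3 - 10.2982*a^2 - 3.298*a + 8.3239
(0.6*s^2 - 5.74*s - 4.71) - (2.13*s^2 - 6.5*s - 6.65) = -1.53*s^2 + 0.76*s + 1.94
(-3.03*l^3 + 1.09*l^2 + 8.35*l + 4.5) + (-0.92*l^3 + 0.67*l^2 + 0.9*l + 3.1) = -3.95*l^3 + 1.76*l^2 + 9.25*l + 7.6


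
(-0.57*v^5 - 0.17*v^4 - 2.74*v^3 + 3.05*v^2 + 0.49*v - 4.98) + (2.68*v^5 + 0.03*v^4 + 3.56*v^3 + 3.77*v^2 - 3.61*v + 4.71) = 2.11*v^5 - 0.14*v^4 + 0.82*v^3 + 6.82*v^2 - 3.12*v - 0.27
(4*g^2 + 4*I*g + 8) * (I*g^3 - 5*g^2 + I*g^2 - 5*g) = 4*I*g^5 - 24*g^4 + 4*I*g^4 - 24*g^3 - 12*I*g^3 - 40*g^2 - 12*I*g^2 - 40*g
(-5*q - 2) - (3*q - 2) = -8*q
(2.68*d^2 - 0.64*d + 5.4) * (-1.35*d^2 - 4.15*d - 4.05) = -3.618*d^4 - 10.258*d^3 - 15.488*d^2 - 19.818*d - 21.87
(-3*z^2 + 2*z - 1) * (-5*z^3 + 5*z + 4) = 15*z^5 - 10*z^4 - 10*z^3 - 2*z^2 + 3*z - 4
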